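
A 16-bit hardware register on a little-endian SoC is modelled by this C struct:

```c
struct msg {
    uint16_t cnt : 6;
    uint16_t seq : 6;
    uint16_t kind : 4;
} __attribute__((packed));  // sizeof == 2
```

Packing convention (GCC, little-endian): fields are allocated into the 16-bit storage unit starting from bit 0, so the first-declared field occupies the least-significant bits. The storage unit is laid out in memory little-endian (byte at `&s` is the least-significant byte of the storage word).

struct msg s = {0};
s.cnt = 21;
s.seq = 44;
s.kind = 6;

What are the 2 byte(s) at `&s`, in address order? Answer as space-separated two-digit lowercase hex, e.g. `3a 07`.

cnt:6 = 21 → 0x15 << 0 → word 0x0015
seq:6 = 44 → 0x2c << 6 → word 0x0b15
kind:4 = 6 → 0x6 << 12 → word 0x6b15
word = 0x6b15 → little-endian bytes:
  [0]=0x15  [1]=0x6b

15 6b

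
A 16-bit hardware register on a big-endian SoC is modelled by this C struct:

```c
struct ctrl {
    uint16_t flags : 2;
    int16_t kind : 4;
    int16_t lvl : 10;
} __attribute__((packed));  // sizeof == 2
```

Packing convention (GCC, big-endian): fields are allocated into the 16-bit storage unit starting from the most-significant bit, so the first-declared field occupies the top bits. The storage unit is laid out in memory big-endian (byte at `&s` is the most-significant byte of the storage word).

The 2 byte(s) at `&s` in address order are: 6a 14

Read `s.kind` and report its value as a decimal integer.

-6

[0]=0x6a [1]=0x14 (big-endian) → word 0x6a14
flags:2 @ bit 14 → (0x6a14>>14)&0x3 = 0x1
kind:4 @ bit 10 → (0x6a14>>10)&0xf = 0xa  ←
lvl:10 @ bit 0 → (0x6a14>>0)&0x3ff = 0x214
kind signed 4b, MSB=1: 10 - 16 = -6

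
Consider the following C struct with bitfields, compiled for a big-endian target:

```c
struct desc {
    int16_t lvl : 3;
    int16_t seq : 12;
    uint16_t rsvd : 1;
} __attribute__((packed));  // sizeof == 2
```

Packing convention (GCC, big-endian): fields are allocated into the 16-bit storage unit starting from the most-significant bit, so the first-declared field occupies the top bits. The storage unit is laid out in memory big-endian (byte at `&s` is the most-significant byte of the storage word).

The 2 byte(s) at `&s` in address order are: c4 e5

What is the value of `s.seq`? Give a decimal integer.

[0]=0xc4 [1]=0xe5 (big-endian) → word 0xc4e5
lvl:3 @ bit 13 → (0xc4e5>>13)&0x7 = 0x6
seq:12 @ bit 1 → (0xc4e5>>1)&0xfff = 0x272  ←
rsvd:1 @ bit 0 → (0xc4e5>>0)&0x1 = 0x1
seq signed 12b, MSB=0: value = 626

626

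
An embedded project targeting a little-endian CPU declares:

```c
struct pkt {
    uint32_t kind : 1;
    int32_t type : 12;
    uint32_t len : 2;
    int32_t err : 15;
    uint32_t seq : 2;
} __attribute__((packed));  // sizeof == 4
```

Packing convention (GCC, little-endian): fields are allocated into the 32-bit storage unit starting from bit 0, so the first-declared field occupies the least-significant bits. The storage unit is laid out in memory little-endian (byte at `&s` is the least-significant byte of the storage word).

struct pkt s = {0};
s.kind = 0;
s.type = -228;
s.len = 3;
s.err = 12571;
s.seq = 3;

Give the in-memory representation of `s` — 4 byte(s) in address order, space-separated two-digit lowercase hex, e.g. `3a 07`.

kind:1 = 0 → 0x0 << 0 → word 0x00000000
type:12 = -228 → 0xf1c << 1 → word 0x00001e38
len:2 = 3 → 0x3 << 13 → word 0x00007e38
err:15 = 12571 → 0x311b << 15 → word 0x188dfe38
seq:2 = 3 → 0x3 << 30 → word 0xd88dfe38
word = 0xd88dfe38 → little-endian bytes:
  [0]=0x38  [1]=0xfe  [2]=0x8d  [3]=0xd8

38 fe 8d d8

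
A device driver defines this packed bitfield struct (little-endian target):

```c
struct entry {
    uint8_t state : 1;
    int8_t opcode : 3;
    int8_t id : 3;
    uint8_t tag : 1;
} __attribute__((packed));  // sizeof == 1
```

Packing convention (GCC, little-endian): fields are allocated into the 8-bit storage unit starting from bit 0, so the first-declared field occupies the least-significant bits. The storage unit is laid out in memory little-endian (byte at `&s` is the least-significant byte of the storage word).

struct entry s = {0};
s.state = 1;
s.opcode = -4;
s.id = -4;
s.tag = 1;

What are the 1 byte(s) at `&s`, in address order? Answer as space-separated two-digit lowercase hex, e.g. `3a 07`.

state (1b) val=1 bits=0x1 at bit 0: 0x01
opcode (3b) val=-4 bits=0x4 at bit 1: 0x09
id (3b) val=-4 bits=0x4 at bit 4: 0x49
tag (1b) val=1 bits=0x1 at bit 7: 0xc9
word = 0xc9 → little-endian bytes:
  [0]=0xc9

c9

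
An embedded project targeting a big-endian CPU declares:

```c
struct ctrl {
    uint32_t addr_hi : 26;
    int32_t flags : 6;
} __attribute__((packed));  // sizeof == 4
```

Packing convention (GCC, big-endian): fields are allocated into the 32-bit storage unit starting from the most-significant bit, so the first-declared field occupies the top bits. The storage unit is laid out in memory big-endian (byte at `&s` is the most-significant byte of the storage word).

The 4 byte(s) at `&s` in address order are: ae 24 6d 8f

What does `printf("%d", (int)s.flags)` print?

15

[0]=0xae [1]=0x24 [2]=0x6d [3]=0x8f (big-endian) → word 0xae246d8f
addr_hi [6+:26] = (word>>6) & 0x3ffffff = 45650358
flags [0+:6] = (word>>0) & 0x3f = 15  ←
flags signed 6b, MSB=0: value = 15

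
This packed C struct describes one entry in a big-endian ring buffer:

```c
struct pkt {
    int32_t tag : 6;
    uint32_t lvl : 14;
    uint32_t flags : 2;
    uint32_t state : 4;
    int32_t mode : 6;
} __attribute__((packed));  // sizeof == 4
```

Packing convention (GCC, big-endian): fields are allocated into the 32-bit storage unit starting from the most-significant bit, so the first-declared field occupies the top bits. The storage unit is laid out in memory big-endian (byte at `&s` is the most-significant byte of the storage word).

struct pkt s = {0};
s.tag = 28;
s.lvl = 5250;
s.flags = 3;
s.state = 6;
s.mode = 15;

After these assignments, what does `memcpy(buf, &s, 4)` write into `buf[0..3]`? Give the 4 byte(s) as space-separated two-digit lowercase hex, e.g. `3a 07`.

tag:6 = 28 → 0x1c << 26 → word 0x70000000
lvl:14 = 5250 → 0x1482 << 12 → word 0x71482000
flags:2 = 3 → 0x3 << 10 → word 0x71482c00
state:4 = 6 → 0x6 << 6 → word 0x71482d80
mode:6 = 15 → 0xf << 0 → word 0x71482d8f
word = 0x71482d8f → big-endian bytes:
  [0]=0x71  [1]=0x48  [2]=0x2d  [3]=0x8f

71 48 2d 8f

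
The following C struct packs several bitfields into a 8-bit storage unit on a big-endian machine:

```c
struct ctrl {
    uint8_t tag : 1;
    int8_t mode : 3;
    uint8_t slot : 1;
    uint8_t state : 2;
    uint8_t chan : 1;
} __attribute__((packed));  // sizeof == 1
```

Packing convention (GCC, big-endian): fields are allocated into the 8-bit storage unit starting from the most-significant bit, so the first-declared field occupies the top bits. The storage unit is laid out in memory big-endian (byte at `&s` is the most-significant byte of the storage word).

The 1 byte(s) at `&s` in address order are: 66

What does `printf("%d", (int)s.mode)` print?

-2

[0]=0x66 (big-endian) → word 0x66
tag [7+:1] = (word>>7) & 0x1 = 0
mode [4+:3] = (word>>4) & 0x7 = 6  ←
slot [3+:1] = (word>>3) & 0x1 = 0
state [1+:2] = (word>>1) & 0x3 = 3
chan [0+:1] = (word>>0) & 0x1 = 0
mode signed 3b, MSB=1: 6 - 8 = -2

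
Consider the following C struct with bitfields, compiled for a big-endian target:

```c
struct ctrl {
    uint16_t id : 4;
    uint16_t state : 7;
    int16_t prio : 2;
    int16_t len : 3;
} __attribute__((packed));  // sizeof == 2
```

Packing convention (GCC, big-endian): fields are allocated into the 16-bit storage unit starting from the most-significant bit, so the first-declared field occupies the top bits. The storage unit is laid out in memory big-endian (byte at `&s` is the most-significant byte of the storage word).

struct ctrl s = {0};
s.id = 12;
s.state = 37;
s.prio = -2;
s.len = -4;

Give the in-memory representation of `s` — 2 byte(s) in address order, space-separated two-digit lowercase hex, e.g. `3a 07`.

id:4 = 12 → 0xc << 12 → word 0xc000
state:7 = 37 → 0x25 << 5 → word 0xc4a0
prio:2 = -2 → 0x2 << 3 → word 0xc4b0
len:3 = -4 → 0x4 << 0 → word 0xc4b4
word = 0xc4b4 → big-endian bytes:
  [0]=0xc4  [1]=0xb4

c4 b4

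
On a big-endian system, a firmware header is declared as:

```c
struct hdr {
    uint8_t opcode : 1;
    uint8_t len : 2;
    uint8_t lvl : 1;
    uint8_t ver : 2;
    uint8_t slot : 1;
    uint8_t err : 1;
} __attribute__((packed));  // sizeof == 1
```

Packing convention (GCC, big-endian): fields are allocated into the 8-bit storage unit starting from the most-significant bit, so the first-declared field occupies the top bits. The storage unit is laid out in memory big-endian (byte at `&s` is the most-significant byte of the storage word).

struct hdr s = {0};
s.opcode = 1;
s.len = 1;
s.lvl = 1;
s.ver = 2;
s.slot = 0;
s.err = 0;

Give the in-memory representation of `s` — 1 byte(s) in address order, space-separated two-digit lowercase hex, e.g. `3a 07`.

opcode:1 = 1 → 0x1 << 7 → word 0x80
len:2 = 1 → 0x1 << 5 → word 0xa0
lvl:1 = 1 → 0x1 << 4 → word 0xb0
ver:2 = 2 → 0x2 << 2 → word 0xb8
slot:1 = 0 → 0x0 << 1 → word 0xb8
err:1 = 0 → 0x0 << 0 → word 0xb8
word = 0xb8 → big-endian bytes:
  [0]=0xb8

b8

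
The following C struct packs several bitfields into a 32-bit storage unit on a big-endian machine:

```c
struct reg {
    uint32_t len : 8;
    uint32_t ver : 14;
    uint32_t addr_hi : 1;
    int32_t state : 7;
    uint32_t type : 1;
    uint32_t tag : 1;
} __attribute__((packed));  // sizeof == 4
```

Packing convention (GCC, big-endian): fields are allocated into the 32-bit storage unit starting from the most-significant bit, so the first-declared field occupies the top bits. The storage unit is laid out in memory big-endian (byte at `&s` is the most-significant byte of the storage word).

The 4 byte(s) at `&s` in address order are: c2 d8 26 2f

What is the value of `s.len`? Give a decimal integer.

[0]=0xc2 [1]=0xd8 [2]=0x26 [3]=0x2f (big-endian) → word 0xc2d8262f
len [24+:8] = (word>>24) & 0xff = 194  ←
ver [10+:14] = (word>>10) & 0x3fff = 13833
addr_hi [9+:1] = (word>>9) & 0x1 = 1
state [2+:7] = (word>>2) & 0x7f = 11
type [1+:1] = (word>>1) & 0x1 = 1
tag [0+:1] = (word>>0) & 0x1 = 1

194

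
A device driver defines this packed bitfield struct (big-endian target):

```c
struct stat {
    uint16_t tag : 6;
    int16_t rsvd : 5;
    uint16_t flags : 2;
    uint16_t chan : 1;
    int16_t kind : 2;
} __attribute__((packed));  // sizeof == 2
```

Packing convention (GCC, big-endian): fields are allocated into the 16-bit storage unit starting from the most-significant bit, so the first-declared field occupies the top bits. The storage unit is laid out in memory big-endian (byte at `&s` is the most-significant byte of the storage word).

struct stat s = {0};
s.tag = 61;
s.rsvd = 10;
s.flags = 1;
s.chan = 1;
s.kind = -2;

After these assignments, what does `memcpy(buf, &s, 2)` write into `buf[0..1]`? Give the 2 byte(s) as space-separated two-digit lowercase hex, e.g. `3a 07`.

tag (6b) val=61 bits=0x3d at bit 10: 0xf400
rsvd (5b) val=10 bits=0xa at bit 5: 0xf540
flags (2b) val=1 bits=0x1 at bit 3: 0xf548
chan (1b) val=1 bits=0x1 at bit 2: 0xf54c
kind (2b) val=-2 bits=0x2 at bit 0: 0xf54e
word = 0xf54e → big-endian bytes:
  [0]=0xf5  [1]=0x4e

f5 4e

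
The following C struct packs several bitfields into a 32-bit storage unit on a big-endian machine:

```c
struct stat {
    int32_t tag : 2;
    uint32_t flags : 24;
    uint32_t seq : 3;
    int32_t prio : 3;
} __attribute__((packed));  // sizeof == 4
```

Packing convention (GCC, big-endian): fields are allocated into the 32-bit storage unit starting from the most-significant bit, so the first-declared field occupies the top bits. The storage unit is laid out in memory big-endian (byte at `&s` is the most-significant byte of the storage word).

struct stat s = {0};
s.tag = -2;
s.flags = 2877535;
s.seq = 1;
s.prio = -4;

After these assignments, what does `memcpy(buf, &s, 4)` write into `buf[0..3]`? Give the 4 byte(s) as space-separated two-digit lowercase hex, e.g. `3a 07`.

[30+:2] tag=-2 & 0x3 = 0x2; word=0x80000000
[6+:24] flags=2877535 & 0xffffff = 0x2be85f; word=0x8afa17c0
[3+:3] seq=1 & 0x7 = 0x1; word=0x8afa17c8
[0+:3] prio=-4 & 0x7 = 0x4; word=0x8afa17cc
word = 0x8afa17cc → big-endian bytes:
  [0]=0x8a  [1]=0xfa  [2]=0x17  [3]=0xcc

8a fa 17 cc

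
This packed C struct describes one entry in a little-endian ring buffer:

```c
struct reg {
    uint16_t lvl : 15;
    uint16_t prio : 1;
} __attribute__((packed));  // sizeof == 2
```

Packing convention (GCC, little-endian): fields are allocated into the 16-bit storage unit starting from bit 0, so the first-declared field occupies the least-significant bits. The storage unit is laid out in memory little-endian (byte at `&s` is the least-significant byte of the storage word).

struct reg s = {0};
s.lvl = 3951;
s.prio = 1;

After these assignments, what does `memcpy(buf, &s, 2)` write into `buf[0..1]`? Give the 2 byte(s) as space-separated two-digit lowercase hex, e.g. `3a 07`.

lvl (15b) val=3951 bits=0xf6f at bit 0: 0x0f6f
prio (1b) val=1 bits=0x1 at bit 15: 0x8f6f
word = 0x8f6f → little-endian bytes:
  [0]=0x6f  [1]=0x8f

6f 8f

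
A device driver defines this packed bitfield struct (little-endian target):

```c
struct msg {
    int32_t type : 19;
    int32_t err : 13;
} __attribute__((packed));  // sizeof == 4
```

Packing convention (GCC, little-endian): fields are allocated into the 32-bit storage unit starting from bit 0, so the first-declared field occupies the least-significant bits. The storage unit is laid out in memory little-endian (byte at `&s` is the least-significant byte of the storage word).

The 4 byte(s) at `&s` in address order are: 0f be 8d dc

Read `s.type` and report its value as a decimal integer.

-147953

[0]=0x0f [1]=0xbe [2]=0x8d [3]=0xdc (little-endian) → word 0xdc8dbe0f
type:19 @ bit 0 → (0xdc8dbe0f>>0)&0x7ffff = 0x5be0f  ←
err:13 @ bit 19 → (0xdc8dbe0f>>19)&0x1fff = 0x1b91
type signed 19b, MSB=1: 376335 - 524288 = -147953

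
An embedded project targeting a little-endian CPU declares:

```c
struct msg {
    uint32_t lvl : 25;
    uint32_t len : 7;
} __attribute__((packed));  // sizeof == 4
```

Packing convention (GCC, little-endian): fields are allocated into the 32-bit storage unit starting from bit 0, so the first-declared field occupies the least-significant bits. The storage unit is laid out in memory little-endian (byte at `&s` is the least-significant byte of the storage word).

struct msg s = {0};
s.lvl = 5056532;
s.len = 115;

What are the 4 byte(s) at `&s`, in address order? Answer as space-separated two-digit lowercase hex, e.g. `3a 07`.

14 28 4d e6

lvl (25b) val=5056532 bits=0x4d2814 at bit 0: 0x004d2814
len (7b) val=115 bits=0x73 at bit 25: 0xe64d2814
word = 0xe64d2814 → little-endian bytes:
  [0]=0x14  [1]=0x28  [2]=0x4d  [3]=0xe6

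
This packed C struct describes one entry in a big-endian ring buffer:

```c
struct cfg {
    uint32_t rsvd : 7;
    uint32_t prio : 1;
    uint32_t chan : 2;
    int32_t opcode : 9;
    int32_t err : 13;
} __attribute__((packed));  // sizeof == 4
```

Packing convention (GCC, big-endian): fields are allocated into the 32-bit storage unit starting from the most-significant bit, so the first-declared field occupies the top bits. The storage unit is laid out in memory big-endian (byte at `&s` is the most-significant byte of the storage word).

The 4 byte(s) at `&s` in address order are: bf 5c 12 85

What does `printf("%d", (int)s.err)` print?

-3451

[0]=0xbf [1]=0x5c [2]=0x12 [3]=0x85 (big-endian) → word 0xbf5c1285
rsvd:7 @ bit 25 → (0xbf5c1285>>25)&0x7f = 0x5f
prio:1 @ bit 24 → (0xbf5c1285>>24)&0x1 = 0x1
chan:2 @ bit 22 → (0xbf5c1285>>22)&0x3 = 0x1
opcode:9 @ bit 13 → (0xbf5c1285>>13)&0x1ff = 0xe0
err:13 @ bit 0 → (0xbf5c1285>>0)&0x1fff = 0x1285  ←
err signed 13b, MSB=1: 4741 - 8192 = -3451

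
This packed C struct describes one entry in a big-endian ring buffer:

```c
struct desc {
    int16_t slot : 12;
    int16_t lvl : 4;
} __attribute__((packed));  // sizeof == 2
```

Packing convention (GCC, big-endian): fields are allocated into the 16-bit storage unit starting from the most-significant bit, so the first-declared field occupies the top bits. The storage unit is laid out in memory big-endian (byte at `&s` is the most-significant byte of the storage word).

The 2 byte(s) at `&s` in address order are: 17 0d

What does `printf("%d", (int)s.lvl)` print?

-3

[0]=0x17 [1]=0x0d (big-endian) → word 0x170d
slot [4+:12] = (word>>4) & 0xfff = 368
lvl [0+:4] = (word>>0) & 0xf = 13  ←
lvl signed 4b, MSB=1: 13 - 16 = -3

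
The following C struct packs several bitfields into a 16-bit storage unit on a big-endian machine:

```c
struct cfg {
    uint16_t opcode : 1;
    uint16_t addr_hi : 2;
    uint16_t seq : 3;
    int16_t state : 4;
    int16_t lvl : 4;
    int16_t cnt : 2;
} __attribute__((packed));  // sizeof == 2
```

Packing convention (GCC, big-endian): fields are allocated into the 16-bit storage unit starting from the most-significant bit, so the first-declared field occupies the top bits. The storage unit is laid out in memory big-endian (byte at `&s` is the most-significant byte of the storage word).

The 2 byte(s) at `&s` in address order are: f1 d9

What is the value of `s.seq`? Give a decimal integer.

[0]=0xf1 [1]=0xd9 (big-endian) → word 0xf1d9
opcode [15+:1] = (word>>15) & 0x1 = 1
addr_hi [13+:2] = (word>>13) & 0x3 = 3
seq [10+:3] = (word>>10) & 0x7 = 4  ←
state [6+:4] = (word>>6) & 0xf = 7
lvl [2+:4] = (word>>2) & 0xf = 6
cnt [0+:2] = (word>>0) & 0x3 = 1

4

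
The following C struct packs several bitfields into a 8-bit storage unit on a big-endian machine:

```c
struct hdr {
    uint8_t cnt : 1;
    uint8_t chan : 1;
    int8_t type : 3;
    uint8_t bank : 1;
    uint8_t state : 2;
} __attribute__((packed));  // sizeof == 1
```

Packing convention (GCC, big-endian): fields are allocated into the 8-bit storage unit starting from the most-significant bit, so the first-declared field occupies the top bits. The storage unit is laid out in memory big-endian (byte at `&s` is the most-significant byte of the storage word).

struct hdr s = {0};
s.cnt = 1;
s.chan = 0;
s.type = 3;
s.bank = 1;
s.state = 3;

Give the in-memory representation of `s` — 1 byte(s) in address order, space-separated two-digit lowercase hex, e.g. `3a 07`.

9f

cnt:1 = 1 → 0x1 << 7 → word 0x80
chan:1 = 0 → 0x0 << 6 → word 0x80
type:3 = 3 → 0x3 << 3 → word 0x98
bank:1 = 1 → 0x1 << 2 → word 0x9c
state:2 = 3 → 0x3 << 0 → word 0x9f
word = 0x9f → big-endian bytes:
  [0]=0x9f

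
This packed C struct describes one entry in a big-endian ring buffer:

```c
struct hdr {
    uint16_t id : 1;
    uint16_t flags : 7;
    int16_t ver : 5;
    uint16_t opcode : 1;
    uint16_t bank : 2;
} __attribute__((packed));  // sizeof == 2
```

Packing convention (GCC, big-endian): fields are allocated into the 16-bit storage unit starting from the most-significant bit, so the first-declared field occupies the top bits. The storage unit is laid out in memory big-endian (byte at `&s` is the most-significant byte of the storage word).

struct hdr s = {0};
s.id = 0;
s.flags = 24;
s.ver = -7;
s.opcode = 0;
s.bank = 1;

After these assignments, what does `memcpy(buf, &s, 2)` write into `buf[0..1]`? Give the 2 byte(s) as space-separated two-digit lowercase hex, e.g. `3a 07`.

id:1 = 0 → 0x0 << 15 → word 0x0000
flags:7 = 24 → 0x18 << 8 → word 0x1800
ver:5 = -7 → 0x19 << 3 → word 0x18c8
opcode:1 = 0 → 0x0 << 2 → word 0x18c8
bank:2 = 1 → 0x1 << 0 → word 0x18c9
word = 0x18c9 → big-endian bytes:
  [0]=0x18  [1]=0xc9

18 c9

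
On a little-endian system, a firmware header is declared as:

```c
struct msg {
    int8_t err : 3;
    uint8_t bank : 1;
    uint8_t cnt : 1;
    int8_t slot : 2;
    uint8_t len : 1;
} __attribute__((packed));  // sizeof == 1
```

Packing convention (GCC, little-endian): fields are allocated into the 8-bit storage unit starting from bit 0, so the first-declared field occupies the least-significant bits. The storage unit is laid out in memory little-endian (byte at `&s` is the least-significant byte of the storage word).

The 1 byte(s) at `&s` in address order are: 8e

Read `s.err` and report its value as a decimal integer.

[0]=0x8e (little-endian) → word 0x8e
err [0+:3] = (word>>0) & 0x7 = 6  ←
bank [3+:1] = (word>>3) & 0x1 = 1
cnt [4+:1] = (word>>4) & 0x1 = 0
slot [5+:2] = (word>>5) & 0x3 = 0
len [7+:1] = (word>>7) & 0x1 = 1
err signed 3b, MSB=1: 6 - 8 = -2

-2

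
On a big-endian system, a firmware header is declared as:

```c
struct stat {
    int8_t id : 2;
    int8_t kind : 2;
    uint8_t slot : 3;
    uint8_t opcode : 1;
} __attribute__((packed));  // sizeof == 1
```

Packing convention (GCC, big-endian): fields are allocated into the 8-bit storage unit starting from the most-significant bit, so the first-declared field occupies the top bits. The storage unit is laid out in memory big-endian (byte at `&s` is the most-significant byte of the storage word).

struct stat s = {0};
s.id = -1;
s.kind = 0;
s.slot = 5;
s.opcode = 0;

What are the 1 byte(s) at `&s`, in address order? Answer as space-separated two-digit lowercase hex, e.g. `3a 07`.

ca

[6+:2] id=-1 & 0x3 = 0x3; word=0xc0
[4+:2] kind=0 & 0x3 = 0x0; word=0xc0
[1+:3] slot=5 & 0x7 = 0x5; word=0xca
[0+:1] opcode=0 & 0x1 = 0x0; word=0xca
word = 0xca → big-endian bytes:
  [0]=0xca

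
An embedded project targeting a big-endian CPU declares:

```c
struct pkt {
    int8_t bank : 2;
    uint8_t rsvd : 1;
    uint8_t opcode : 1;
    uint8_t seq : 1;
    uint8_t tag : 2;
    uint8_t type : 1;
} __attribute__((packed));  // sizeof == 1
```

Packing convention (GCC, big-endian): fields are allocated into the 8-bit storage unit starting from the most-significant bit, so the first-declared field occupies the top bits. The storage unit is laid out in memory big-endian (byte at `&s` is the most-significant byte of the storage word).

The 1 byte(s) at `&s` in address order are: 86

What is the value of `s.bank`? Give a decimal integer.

-2

[0]=0x86 (big-endian) → word 0x86
bank [6+:2] = (word>>6) & 0x3 = 2  ←
rsvd [5+:1] = (word>>5) & 0x1 = 0
opcode [4+:1] = (word>>4) & 0x1 = 0
seq [3+:1] = (word>>3) & 0x1 = 0
tag [1+:2] = (word>>1) & 0x3 = 3
type [0+:1] = (word>>0) & 0x1 = 0
bank signed 2b, MSB=1: 2 - 4 = -2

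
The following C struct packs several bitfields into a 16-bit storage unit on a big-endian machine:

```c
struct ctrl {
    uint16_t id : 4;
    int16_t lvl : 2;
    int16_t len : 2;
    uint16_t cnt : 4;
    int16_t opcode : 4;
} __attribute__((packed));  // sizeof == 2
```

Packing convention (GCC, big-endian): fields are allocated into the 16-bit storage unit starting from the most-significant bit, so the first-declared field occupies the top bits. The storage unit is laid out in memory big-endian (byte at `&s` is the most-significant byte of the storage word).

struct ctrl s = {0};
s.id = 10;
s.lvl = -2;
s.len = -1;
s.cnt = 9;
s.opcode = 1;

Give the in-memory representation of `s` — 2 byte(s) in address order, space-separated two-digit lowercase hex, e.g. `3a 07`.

id:4 = 10 → 0xa << 12 → word 0xa000
lvl:2 = -2 → 0x2 << 10 → word 0xa800
len:2 = -1 → 0x3 << 8 → word 0xab00
cnt:4 = 9 → 0x9 << 4 → word 0xab90
opcode:4 = 1 → 0x1 << 0 → word 0xab91
word = 0xab91 → big-endian bytes:
  [0]=0xab  [1]=0x91

ab 91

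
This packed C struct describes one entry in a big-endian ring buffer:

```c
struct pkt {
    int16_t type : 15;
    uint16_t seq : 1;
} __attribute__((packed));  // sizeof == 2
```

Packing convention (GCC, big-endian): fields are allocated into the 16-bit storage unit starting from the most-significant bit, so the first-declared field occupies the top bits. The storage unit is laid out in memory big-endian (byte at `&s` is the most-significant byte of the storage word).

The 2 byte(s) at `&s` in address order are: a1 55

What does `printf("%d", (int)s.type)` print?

-12118

[0]=0xa1 [1]=0x55 (big-endian) → word 0xa155
type [1+:15] = (word>>1) & 0x7fff = 20650  ←
seq [0+:1] = (word>>0) & 0x1 = 1
type signed 15b, MSB=1: 20650 - 32768 = -12118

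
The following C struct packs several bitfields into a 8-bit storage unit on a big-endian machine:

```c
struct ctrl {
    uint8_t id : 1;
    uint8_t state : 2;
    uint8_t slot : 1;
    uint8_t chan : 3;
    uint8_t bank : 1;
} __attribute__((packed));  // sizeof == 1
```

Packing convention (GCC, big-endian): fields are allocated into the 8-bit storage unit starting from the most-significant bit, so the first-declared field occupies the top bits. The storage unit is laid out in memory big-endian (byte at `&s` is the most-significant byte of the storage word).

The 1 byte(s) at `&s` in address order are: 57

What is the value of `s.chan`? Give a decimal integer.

3

[0]=0x57 (big-endian) → word 0x57
id:1 @ bit 7 → (0x57>>7)&0x1 = 0x0
state:2 @ bit 5 → (0x57>>5)&0x3 = 0x2
slot:1 @ bit 4 → (0x57>>4)&0x1 = 0x1
chan:3 @ bit 1 → (0x57>>1)&0x7 = 0x3  ←
bank:1 @ bit 0 → (0x57>>0)&0x1 = 0x1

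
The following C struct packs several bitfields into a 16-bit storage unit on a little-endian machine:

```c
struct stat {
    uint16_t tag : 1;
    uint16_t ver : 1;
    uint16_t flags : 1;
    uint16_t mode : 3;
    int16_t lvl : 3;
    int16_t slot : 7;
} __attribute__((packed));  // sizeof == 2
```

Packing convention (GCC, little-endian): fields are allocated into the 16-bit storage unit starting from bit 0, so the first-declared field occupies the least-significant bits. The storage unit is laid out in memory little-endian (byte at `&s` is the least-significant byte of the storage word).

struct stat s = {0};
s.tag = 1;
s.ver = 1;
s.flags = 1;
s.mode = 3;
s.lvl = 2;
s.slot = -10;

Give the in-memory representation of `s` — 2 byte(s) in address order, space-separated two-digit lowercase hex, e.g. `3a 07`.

tag:1 = 1 → 0x1 << 0 → word 0x0001
ver:1 = 1 → 0x1 << 1 → word 0x0003
flags:1 = 1 → 0x1 << 2 → word 0x0007
mode:3 = 3 → 0x3 << 3 → word 0x001f
lvl:3 = 2 → 0x2 << 6 → word 0x009f
slot:7 = -10 → 0x76 << 9 → word 0xec9f
word = 0xec9f → little-endian bytes:
  [0]=0x9f  [1]=0xec

9f ec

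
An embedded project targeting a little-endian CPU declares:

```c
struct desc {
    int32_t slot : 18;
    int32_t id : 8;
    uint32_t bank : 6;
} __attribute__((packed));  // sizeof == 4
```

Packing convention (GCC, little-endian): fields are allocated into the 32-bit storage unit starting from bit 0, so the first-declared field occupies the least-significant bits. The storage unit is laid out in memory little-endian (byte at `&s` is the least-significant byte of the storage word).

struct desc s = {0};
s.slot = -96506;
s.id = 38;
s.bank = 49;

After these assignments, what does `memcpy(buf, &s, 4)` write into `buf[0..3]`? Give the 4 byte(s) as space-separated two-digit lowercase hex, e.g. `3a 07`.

slot (18b) val=-96506 bits=0x28706 at bit 0: 0x00028706
id (8b) val=38 bits=0x26 at bit 18: 0x009a8706
bank (6b) val=49 bits=0x31 at bit 26: 0xc49a8706
word = 0xc49a8706 → little-endian bytes:
  [0]=0x06  [1]=0x87  [2]=0x9a  [3]=0xc4

06 87 9a c4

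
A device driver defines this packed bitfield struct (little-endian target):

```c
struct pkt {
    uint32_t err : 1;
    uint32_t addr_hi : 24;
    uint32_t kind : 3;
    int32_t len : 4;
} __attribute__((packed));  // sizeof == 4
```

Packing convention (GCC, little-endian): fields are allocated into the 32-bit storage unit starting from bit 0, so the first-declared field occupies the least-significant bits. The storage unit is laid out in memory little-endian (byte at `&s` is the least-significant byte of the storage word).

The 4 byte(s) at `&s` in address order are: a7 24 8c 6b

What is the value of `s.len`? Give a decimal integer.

[0]=0xa7 [1]=0x24 [2]=0x8c [3]=0x6b (little-endian) → word 0x6b8c24a7
err:1 @ bit 0 → (0x6b8c24a7>>0)&0x1 = 0x1
addr_hi:24 @ bit 1 → (0x6b8c24a7>>1)&0xffffff = 0xc61253
kind:3 @ bit 25 → (0x6b8c24a7>>25)&0x7 = 0x5
len:4 @ bit 28 → (0x6b8c24a7>>28)&0xf = 0x6  ←
len signed 4b, MSB=0: value = 6

6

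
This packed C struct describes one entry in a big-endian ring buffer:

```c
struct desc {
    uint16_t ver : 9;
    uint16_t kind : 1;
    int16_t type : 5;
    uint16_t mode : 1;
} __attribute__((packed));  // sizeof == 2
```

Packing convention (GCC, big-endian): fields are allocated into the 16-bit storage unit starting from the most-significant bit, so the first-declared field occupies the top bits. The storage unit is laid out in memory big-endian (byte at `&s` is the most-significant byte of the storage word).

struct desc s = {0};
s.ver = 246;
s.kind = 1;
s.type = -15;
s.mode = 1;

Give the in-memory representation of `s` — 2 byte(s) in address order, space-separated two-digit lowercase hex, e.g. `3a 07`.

7b 63

ver (9b) val=246 bits=0xf6 at bit 7: 0x7b00
kind (1b) val=1 bits=0x1 at bit 6: 0x7b40
type (5b) val=-15 bits=0x11 at bit 1: 0x7b62
mode (1b) val=1 bits=0x1 at bit 0: 0x7b63
word = 0x7b63 → big-endian bytes:
  [0]=0x7b  [1]=0x63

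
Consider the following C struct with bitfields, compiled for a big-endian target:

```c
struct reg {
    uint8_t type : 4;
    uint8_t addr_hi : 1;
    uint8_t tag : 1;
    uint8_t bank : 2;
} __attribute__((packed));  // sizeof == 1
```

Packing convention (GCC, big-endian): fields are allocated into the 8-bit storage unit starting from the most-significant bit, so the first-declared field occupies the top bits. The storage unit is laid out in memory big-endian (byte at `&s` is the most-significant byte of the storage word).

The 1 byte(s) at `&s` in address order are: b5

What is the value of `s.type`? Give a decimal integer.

11

[0]=0xb5 (big-endian) → word 0xb5
type [4+:4] = (word>>4) & 0xf = 11  ←
addr_hi [3+:1] = (word>>3) & 0x1 = 0
tag [2+:1] = (word>>2) & 0x1 = 1
bank [0+:2] = (word>>0) & 0x3 = 1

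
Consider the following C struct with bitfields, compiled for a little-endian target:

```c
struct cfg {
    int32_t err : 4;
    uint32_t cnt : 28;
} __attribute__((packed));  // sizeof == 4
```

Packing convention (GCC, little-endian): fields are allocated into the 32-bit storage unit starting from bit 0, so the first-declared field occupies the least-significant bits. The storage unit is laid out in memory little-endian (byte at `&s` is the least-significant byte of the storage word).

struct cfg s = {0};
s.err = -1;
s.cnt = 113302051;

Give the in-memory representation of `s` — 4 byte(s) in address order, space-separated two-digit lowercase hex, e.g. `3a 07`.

err (4b) val=-1 bits=0xf at bit 0: 0x0000000f
cnt (28b) val=113302051 bits=0x6c0da23 at bit 4: 0x6c0da23f
word = 0x6c0da23f → little-endian bytes:
  [0]=0x3f  [1]=0xa2  [2]=0x0d  [3]=0x6c

3f a2 0d 6c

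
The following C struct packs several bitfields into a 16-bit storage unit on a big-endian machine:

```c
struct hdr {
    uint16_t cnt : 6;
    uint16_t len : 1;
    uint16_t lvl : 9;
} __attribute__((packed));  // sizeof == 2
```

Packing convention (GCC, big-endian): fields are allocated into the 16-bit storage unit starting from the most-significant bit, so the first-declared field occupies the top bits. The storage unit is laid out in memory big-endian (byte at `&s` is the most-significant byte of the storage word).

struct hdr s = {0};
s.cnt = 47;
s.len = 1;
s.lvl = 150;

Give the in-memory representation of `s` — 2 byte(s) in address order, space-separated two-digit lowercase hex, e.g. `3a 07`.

be 96

cnt:6 = 47 → 0x2f << 10 → word 0xbc00
len:1 = 1 → 0x1 << 9 → word 0xbe00
lvl:9 = 150 → 0x96 << 0 → word 0xbe96
word = 0xbe96 → big-endian bytes:
  [0]=0xbe  [1]=0x96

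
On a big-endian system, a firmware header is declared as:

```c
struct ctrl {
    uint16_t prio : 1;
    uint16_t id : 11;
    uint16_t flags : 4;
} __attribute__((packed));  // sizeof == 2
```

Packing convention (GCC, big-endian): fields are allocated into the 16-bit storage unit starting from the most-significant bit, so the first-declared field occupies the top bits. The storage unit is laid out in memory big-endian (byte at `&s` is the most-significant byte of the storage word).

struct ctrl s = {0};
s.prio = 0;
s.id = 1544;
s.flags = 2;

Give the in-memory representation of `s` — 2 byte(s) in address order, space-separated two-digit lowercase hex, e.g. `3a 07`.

prio (1b) val=0 bits=0x0 at bit 15: 0x0000
id (11b) val=1544 bits=0x608 at bit 4: 0x6080
flags (4b) val=2 bits=0x2 at bit 0: 0x6082
word = 0x6082 → big-endian bytes:
  [0]=0x60  [1]=0x82

60 82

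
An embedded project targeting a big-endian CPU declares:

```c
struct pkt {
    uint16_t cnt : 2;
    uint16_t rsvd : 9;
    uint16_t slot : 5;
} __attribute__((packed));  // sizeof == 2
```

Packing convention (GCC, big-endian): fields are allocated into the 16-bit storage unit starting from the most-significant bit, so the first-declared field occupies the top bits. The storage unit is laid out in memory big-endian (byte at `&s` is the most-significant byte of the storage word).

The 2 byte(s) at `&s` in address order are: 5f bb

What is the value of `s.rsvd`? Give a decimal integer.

253

[0]=0x5f [1]=0xbb (big-endian) → word 0x5fbb
cnt:2 @ bit 14 → (0x5fbb>>14)&0x3 = 0x1
rsvd:9 @ bit 5 → (0x5fbb>>5)&0x1ff = 0xfd  ←
slot:5 @ bit 0 → (0x5fbb>>0)&0x1f = 0x1b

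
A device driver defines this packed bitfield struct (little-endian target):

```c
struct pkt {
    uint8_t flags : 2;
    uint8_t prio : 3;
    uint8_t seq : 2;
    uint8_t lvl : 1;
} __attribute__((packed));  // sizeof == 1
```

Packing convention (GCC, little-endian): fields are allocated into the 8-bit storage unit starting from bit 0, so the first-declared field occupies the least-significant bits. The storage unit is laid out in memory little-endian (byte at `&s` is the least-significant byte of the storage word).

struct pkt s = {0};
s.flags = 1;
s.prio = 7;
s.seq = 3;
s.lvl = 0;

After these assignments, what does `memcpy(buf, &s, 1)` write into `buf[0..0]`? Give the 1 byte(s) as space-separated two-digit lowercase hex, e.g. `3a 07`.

flags (2b) val=1 bits=0x1 at bit 0: 0x01
prio (3b) val=7 bits=0x7 at bit 2: 0x1d
seq (2b) val=3 bits=0x3 at bit 5: 0x7d
lvl (1b) val=0 bits=0x0 at bit 7: 0x7d
word = 0x7d → little-endian bytes:
  [0]=0x7d

7d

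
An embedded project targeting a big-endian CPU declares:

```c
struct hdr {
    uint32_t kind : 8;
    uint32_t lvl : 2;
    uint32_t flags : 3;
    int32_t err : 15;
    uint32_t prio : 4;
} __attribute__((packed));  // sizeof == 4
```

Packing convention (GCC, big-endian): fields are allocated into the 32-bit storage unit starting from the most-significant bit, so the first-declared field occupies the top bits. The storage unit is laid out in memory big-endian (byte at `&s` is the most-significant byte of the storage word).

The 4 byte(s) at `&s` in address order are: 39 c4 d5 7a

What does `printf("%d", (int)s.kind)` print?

57

[0]=0x39 [1]=0xc4 [2]=0xd5 [3]=0x7a (big-endian) → word 0x39c4d57a
kind [24+:8] = (word>>24) & 0xff = 57  ←
lvl [22+:2] = (word>>22) & 0x3 = 3
flags [19+:3] = (word>>19) & 0x7 = 0
err [4+:15] = (word>>4) & 0x7fff = 19799
prio [0+:4] = (word>>0) & 0xf = 10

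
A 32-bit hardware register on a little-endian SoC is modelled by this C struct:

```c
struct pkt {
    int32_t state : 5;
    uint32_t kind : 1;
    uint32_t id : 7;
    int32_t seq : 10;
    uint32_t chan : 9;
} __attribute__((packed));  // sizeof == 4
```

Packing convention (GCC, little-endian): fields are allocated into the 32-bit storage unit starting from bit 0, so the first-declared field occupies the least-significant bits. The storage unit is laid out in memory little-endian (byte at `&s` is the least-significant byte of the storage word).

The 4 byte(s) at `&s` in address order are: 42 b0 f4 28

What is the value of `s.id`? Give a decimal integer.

[0]=0x42 [1]=0xb0 [2]=0xf4 [3]=0x28 (little-endian) → word 0x28f4b042
state [0+:5] = (word>>0) & 0x1f = 2
kind [5+:1] = (word>>5) & 0x1 = 0
id [6+:7] = (word>>6) & 0x7f = 65  ←
seq [13+:10] = (word>>13) & 0x3ff = 933
chan [23+:9] = (word>>23) & 0x1ff = 81

65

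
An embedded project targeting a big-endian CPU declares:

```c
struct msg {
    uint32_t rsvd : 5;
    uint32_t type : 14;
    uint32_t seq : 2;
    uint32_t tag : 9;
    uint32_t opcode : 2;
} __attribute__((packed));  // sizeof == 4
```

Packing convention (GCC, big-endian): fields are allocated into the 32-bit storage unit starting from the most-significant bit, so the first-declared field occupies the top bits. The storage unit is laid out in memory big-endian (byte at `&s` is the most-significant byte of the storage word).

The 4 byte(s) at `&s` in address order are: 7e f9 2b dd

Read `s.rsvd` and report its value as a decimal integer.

15

[0]=0x7e [1]=0xf9 [2]=0x2b [3]=0xdd (big-endian) → word 0x7ef92bdd
rsvd [27+:5] = (word>>27) & 0x1f = 15  ←
type [13+:14] = (word>>13) & 0x3fff = 14281
seq [11+:2] = (word>>11) & 0x3 = 1
tag [2+:9] = (word>>2) & 0x1ff = 247
opcode [0+:2] = (word>>0) & 0x3 = 1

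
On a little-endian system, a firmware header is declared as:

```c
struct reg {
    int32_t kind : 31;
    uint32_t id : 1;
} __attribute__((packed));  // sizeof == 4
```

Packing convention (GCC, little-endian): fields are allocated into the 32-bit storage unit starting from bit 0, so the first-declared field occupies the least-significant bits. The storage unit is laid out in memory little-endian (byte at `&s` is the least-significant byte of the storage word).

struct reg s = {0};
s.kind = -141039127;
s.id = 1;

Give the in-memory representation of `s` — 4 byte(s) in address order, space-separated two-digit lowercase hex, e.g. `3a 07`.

[0+:31] kind=-141039127 & 0x7fffffff = 0x7797e9e9; word=0x7797e9e9
[31+:1] id=1 & 0x1 = 0x1; word=0xf797e9e9
word = 0xf797e9e9 → little-endian bytes:
  [0]=0xe9  [1]=0xe9  [2]=0x97  [3]=0xf7

e9 e9 97 f7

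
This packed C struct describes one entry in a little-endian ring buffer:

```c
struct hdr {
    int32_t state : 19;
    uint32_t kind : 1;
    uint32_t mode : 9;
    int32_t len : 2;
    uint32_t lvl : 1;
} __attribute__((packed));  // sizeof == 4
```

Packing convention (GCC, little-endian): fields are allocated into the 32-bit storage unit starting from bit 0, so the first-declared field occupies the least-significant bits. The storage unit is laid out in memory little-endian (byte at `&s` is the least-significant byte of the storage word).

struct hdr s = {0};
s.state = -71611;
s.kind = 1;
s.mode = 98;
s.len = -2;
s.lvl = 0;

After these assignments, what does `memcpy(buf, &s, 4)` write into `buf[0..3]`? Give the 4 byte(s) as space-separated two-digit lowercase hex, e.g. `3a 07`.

state (19b) val=-71611 bits=0x6e845 at bit 0: 0x0006e845
kind (1b) val=1 bits=0x1 at bit 19: 0x000ee845
mode (9b) val=98 bits=0x62 at bit 20: 0x062ee845
len (2b) val=-2 bits=0x2 at bit 29: 0x462ee845
lvl (1b) val=0 bits=0x0 at bit 31: 0x462ee845
word = 0x462ee845 → little-endian bytes:
  [0]=0x45  [1]=0xe8  [2]=0x2e  [3]=0x46

45 e8 2e 46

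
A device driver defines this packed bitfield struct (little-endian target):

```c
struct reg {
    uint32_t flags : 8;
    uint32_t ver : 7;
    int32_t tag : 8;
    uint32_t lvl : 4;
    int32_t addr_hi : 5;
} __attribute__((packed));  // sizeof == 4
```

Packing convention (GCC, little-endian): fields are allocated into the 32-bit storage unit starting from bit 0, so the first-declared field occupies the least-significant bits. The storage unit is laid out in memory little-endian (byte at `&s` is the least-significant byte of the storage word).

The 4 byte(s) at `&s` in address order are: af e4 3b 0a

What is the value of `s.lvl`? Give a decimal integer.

[0]=0xaf [1]=0xe4 [2]=0x3b [3]=0x0a (little-endian) → word 0x0a3be4af
flags:8 @ bit 0 → (0x0a3be4af>>0)&0xff = 0xaf
ver:7 @ bit 8 → (0x0a3be4af>>8)&0x7f = 0x64
tag:8 @ bit 15 → (0x0a3be4af>>15)&0xff = 0x77
lvl:4 @ bit 23 → (0x0a3be4af>>23)&0xf = 0x4  ←
addr_hi:5 @ bit 27 → (0x0a3be4af>>27)&0x1f = 0x1

4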